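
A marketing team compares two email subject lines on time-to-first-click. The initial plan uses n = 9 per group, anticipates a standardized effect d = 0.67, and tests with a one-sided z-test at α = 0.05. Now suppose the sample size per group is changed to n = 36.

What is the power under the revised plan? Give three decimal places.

Power ≈ 0.884

With n = 36 per group: δ = d·√(n/2) = 0.67 × √(36/2) = 2.8426. Critical value z_{0.05} = 1.645.
Revised power = P(Z > 1.645 − δ) = Φ(1.198) = 0.8845.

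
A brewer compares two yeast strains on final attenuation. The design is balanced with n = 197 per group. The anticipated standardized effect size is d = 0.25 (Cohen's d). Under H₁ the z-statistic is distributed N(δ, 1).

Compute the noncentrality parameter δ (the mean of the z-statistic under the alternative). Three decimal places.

δ ≈ 2.481

δ = d·√(n/2) = 0.25 × √(197/2) = 2.4812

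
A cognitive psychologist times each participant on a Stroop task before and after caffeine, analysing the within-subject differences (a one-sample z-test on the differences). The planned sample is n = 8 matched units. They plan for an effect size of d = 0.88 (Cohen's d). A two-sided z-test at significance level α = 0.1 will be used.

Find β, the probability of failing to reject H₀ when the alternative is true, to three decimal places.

Noncentrality parameter: δ = d·√n = 0.88 × √8 = 2.4890
Critical value for a two-sided test at α = 0.1: z_{α/2} = 1.645.
Power = Φ(δ − 1.645) + Φ(−δ − 1.645) = Φ(0.844) + Φ(-4.134) = 0.8007 + 0.0000 = 0.8007.
Type II error: β = 1 − power = 1 − 0.8007 = 0.1993.

β ≈ 0.199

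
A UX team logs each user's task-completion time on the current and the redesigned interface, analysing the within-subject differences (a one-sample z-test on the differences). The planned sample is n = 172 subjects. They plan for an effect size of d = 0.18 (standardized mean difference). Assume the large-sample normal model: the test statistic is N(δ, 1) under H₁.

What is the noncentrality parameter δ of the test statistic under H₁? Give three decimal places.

δ = d·√n = 0.18 × √172 = 2.3607

δ ≈ 2.361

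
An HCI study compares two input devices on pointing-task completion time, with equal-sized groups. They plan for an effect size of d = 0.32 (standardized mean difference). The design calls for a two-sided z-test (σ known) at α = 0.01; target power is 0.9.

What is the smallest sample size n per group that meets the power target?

Set Φ(δ − 2.576) = 0.9; then δ − 2.576 = Φ⁻¹(0.9) = 1.282, giving δ = 3.857.
(The Φ(−δ − z_{α/2}) term is vanishingly small for δ > 0 and is dropped in the standard sample-size formula.)
δ = d·√(n/2) ⇒ n = 2(δ/d)² = 2 × (3.857 / 0.32)² = 290.61.
Rounding up, n = 291 per group.

n = 291 per group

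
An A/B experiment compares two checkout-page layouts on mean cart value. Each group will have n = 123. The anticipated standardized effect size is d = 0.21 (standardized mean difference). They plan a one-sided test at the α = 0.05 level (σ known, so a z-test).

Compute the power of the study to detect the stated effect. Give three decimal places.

Noncentrality parameter: δ = d·√(n/2) = 0.21 × √(123/2) = 1.6469
One-sided α = 0.05 → critical value z_{0.05} = 1.645.
Power = P(Z > 1.645 − δ) = Φ(0.002) = 0.5008.

Power ≈ 0.501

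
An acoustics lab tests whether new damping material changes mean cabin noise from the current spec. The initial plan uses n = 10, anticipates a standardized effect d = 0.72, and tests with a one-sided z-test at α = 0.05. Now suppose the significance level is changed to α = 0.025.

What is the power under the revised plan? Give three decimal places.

Power ≈ 0.624

δ = d·√n = 0.72 × √10 = 2.2768 (unchanged). New critical value: z_{0.025} = 1.960.
Revised power = Φ(δ − 1.960) = Φ(0.317) = 0.6243.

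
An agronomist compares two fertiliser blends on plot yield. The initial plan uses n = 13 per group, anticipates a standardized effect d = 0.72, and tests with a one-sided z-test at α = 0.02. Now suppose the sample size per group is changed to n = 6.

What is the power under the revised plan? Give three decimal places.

Power ≈ 0.210

With n = 6 per group: δ = d·√(n/2) = 0.72 × √(6/2) = 1.2471. Critical value z_{0.02} = 2.054.
Revised power = P(Z > 2.054 − δ) = Φ(-0.807) = 0.2099.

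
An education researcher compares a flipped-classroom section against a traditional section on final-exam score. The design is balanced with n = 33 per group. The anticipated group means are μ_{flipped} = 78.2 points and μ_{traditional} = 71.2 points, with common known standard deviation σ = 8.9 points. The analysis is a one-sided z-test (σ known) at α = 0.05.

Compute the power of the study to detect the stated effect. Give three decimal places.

Standardized effect: d = |μ_{flipped} − μ_{traditional}| / σ = |78.2 − 71.2| / 8.9 = 0.7865
Noncentrality parameter: δ = d·√(n/2) = 0.7865 × √(33/2) = 3.1948
Critical value for a one-sided test at α = 0.05: z_α = 1.645.
Power = Φ(δ − 1.645) = Φ(1.550) = 0.9394.

Power ≈ 0.939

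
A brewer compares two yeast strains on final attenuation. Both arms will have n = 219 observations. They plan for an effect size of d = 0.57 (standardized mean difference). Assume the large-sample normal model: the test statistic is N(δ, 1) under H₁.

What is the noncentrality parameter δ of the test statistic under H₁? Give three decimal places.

δ ≈ 5.965

δ = d·√(n/2) = 0.57 × √(219/2) = 5.9646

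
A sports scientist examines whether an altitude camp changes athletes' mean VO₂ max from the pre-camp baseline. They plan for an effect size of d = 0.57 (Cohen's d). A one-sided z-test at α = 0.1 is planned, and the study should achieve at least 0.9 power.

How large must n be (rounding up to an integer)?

Set Φ(δ − 1.282) = 0.9; then δ − 1.282 = Φ⁻¹(0.9) = 1.282, giving δ = 2.563.
δ = d·√n ⇒ n = (δ/d)² = (2.563 / 0.57)² = 20.22.
Round up to the next whole unit.

n = 21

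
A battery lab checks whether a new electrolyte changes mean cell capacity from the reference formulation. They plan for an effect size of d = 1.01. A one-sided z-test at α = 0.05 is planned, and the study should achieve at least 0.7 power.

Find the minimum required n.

n = 5

For power 0.7 need Φ(δ − z_{0.05}) = 0.7, so δ = z_{0.05} + z_{0.30} = 1.645 + 0.524 = 2.169.
δ = d·√n ⇒ n = (δ/d)² = (2.169 / 1.01)² = 4.61.
Rounding up, n = 5.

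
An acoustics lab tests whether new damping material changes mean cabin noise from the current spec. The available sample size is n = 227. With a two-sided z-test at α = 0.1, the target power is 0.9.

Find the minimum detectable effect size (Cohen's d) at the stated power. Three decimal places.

d ≈ 0.194

Required noncentrality: δ = z_{0.05} + z_{0.10} = 1.645 + 1.282 = 2.926.
(The second rejection-region term Φ(−δ − z_{α/2}) is negligible and dropped.)
δ = d·√n ⇒ d = δ/√n = 2.926/√227 = 0.1942.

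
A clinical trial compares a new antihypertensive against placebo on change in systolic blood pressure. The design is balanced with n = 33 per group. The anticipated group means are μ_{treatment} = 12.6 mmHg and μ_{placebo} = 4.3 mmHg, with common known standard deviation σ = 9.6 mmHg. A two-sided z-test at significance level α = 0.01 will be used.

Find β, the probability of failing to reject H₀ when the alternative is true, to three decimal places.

β ≈ 0.175

Standardized effect: d = |μ_{treatment} − μ_{placebo}| / σ = |12.6 − 4.3| / 9.6 = 0.8646
Noncentrality parameter: δ = d·√(n/2) = 0.8646 × √(33/2) = 3.5120
Two-sided α = 0.01 → critical value z_{0.005} = 2.576.
Power = Φ(δ − 2.576) + Φ(−δ − 2.576) = Φ(0.936) + Φ(-6.088) = 0.8254 + 0.0000 = 0.8254.
Type II error: β = 1 − power = 1 − 0.8254 = 0.1746.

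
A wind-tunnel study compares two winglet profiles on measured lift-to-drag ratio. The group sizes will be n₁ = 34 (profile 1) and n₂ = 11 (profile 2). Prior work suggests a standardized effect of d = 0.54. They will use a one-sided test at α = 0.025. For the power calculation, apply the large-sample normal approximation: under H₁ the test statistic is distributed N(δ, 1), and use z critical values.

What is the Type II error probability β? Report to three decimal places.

β ≈ 0.657

Noncentrality parameter: δ = d / √(1/n₁ + 1/n₂) = 0.54 / √(1/34 + 1/11) = 1.5568
One-sided α = 0.025 → critical value z_{0.025} = 1.960.
Power = P(Z > 1.960 − δ) = Φ(-0.403) = 0.3434.
Type II error: β = 1 − power = 1 − 0.3434 = 0.6566.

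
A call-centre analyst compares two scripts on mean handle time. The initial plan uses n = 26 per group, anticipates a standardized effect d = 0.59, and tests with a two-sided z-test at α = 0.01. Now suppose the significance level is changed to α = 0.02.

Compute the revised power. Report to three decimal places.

Power ≈ 0.421

δ = d·√(n/2) = 0.59 × √(26/2) = 2.1273 (unchanged). New critical value: z_{0.01} = 2.326.
Revised power = Φ(δ − 2.326) + Φ(−δ − 2.326) = Φ(-0.199) + Φ(-4.454) = 0.4211 + 0.0000 = 0.4211.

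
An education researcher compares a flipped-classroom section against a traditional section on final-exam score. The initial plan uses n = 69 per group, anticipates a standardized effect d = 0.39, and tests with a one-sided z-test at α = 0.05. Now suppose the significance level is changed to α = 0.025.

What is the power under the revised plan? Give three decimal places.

δ = d·√(n/2) = 0.39 × √(69/2) = 2.2907 (unchanged). New critical value: z_{0.025} = 1.960.
Revised power = Φ(δ − 1.960) = Φ(0.331) = 0.6296.

Power ≈ 0.630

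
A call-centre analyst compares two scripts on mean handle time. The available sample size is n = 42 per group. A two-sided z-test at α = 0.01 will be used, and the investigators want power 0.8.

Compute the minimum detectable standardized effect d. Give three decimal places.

Need Φ(δ − 2.576) = 0.8, so δ = 2.576 + 0.842 = 3.417.
(The second rejection-region term Φ(−δ − z_{α/2}) is negligible and dropped.)
δ = d·√(n/2) ⇒ d = δ/√(n/2) = 3.417/√(42/2) = 0.7457.

d ≈ 0.746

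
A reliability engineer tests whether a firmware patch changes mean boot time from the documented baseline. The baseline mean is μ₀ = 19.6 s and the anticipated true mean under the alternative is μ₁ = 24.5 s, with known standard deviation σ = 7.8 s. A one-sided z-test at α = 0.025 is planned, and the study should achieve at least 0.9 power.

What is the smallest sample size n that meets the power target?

Standardized effect: d = |μ₁ − μ₀| / σ = |24.5 − 19.6| / 7.8 = 0.6282
Set Φ(δ − 1.960) = 0.9; then δ − 1.960 = Φ⁻¹(0.9) = 1.282, giving δ = 3.242.
δ = d·√n ⇒ n = (δ/d)² = (3.242 / 0.6282)² = 26.63.
Round up to the next whole unit.

n = 27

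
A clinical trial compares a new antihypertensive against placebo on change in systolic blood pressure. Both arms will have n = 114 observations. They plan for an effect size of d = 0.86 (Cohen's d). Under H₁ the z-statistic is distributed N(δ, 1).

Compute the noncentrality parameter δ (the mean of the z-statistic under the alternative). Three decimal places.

δ ≈ 6.493

δ = d·√(n/2) = 0.86 × √(114/2) = 6.4929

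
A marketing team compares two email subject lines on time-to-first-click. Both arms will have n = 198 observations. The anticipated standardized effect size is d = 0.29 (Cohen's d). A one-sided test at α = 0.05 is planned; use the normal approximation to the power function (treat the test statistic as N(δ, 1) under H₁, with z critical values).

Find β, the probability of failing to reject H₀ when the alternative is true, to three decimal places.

β ≈ 0.107

Noncentrality parameter: δ = d·√(n/2) = 0.29 × √(198/2) = 2.8855
One-sided α = 0.05 → critical value z_{0.05} = 1.645.
Power = P(Z > 1.645 − δ) = Φ(1.241) = 0.8926.
Type II error: β = 1 − power = 1 − 0.8926 = 0.1074.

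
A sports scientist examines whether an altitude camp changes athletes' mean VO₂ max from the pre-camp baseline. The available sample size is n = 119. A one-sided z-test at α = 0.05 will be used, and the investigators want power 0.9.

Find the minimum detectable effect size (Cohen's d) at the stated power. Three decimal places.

d ≈ 0.268

Need Φ(δ − 1.645) = 0.9, so δ = 1.645 + 1.282 = 2.926.
δ = d·√n ⇒ d = δ/√n = 2.926/√119 = 0.2683.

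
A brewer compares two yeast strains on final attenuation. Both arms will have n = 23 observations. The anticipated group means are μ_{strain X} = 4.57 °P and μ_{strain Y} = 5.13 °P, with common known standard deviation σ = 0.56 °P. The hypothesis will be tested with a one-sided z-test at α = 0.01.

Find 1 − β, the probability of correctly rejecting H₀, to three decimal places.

Power ≈ 0.857

Standardized effect: d = |μ_{strain X} − μ_{strain Y}| / σ = |4.57 − 5.13| / 0.56 = 1.0000
Noncentrality parameter: δ = d·√(n/2) = 1.0000 × √(23/2) = 3.3912
Critical value for a one-sided test at α = 0.01: z_α = 2.326.
Power = P(Z > 2.326 − δ) = Φ(1.065) = 0.8565.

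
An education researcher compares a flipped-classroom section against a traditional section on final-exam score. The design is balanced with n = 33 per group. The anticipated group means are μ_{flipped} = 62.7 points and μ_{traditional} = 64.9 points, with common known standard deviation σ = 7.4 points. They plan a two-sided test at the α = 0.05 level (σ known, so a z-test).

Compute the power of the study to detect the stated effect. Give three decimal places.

Power ≈ 0.227

Standardized effect: d = |μ_{flipped} − μ_{traditional}| / σ = |62.7 − 64.9| / 7.4 = 0.2973
Noncentrality parameter: δ = d·√(n/2) = 0.2973 × √(33/2) = 1.2076
Two-sided α = 0.05 → critical value z_{0.025} = 1.960.
Power = Φ(δ − 1.960) + Φ(−δ − 1.960) = Φ(-0.752) + Φ(-3.168) = 0.2259 + 0.0008 = 0.2267.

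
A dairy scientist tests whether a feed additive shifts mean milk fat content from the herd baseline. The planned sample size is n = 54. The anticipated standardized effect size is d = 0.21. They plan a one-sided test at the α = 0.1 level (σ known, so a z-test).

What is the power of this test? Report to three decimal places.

Noncentrality parameter: λ = d·√n = 0.21 × √54 = 1.5432
Critical value for a one-sided test at α = 0.1: z_α = 1.282.
Power = Φ(λ − 1.282) = Φ(0.262) = 0.6032.

Power ≈ 0.603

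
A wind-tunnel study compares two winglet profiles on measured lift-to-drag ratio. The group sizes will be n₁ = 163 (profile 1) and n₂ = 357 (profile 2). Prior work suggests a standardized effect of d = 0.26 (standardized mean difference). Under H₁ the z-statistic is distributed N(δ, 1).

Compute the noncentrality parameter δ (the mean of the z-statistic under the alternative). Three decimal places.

δ ≈ 2.750

The noncentrality parameter scales effect size by the design's sample-size factor: δ = d / √(1/n₁ + 1/n₂) = 0.26 / √(1/163 + 1/357) = 2.7504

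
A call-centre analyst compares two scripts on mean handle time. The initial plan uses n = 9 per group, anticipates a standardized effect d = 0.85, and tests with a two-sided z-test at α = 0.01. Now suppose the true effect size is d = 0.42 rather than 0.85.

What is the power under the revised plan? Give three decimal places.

Power ≈ 0.046

With d = 0.42: δ = d·√(n/2) = 0.42 × √(9/2) = 0.8910. Critical value z_{0.005} = 2.576.
Revised power = Φ(δ − 2.576) + Φ(−δ − 2.576) = Φ(-1.685) + Φ(-3.467) = 0.0460 + 0.0003 = 0.0463.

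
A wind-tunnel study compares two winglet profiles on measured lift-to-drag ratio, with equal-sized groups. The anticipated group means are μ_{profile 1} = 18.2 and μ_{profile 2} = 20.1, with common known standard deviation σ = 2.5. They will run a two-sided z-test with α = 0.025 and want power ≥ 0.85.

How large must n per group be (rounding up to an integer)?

Standardized effect: d = |μ_{profile 1} − μ_{profile 2}| / σ = |18.2 − 20.1| / 2.5 = 0.7600
For power 0.85 need Φ(δ − z_{0.0125}) = 0.85, so δ = z_{0.0125} + z_{0.15} = 2.241 + 1.036 = 3.278.
(Ignoring the negligible lower-tail rejection probability gives the usual closed-form inversion.)
δ = d·√(n/2) ⇒ n = 2(δ/d)² = 2 × (3.278 / 0.7600)² = 37.20.
Round up to the next whole unit.

n = 38 per group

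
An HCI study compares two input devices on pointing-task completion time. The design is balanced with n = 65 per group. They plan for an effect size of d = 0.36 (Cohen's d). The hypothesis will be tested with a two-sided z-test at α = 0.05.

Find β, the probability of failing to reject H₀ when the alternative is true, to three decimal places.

Noncentrality parameter: δ = d·√(n/2) = 0.36 × √(65/2) = 2.0523
Two-sided α = 0.05 → critical value z_{0.025} = 1.960.
Power = Φ(δ − 1.960) + Φ(−δ − 1.960) = Φ(0.092) + Φ(-4.012) = 0.5368 + 0.0000 = 0.5368.
Type II error: β = 1 − power = 1 − 0.5368 = 0.4632.

β ≈ 0.463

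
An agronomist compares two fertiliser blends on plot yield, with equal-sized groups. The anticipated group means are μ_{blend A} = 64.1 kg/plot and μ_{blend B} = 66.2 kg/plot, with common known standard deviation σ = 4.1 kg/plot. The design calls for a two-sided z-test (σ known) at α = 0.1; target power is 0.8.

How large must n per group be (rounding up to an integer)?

Standardized effect: d = |μ_{blend A} − μ_{blend B}| / σ = |64.1 − 66.2| / 4.1 = 0.5122
Set Φ(δ − 1.645) = 0.8; then δ − 1.645 = Φ⁻¹(0.8) = 0.842, giving δ = 2.486.
(The Φ(−δ − z_{α/2}) term is vanishingly small for δ > 0 and is dropped in the standard sample-size formula.)
δ = d·√(n/2) ⇒ n = 2(δ/d)² = 2 × (2.486 / 0.5122)² = 47.13.
Round up to the next whole unit.

n = 48 per group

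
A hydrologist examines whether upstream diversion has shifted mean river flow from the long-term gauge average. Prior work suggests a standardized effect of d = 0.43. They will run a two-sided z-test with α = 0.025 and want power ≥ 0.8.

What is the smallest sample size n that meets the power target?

Set Φ(δ − 2.241) = 0.8; then δ − 2.241 = Φ⁻¹(0.8) = 0.842, giving δ = 3.083.
(Ignoring the negligible lower-tail rejection probability gives the usual closed-form inversion.)
δ = d·√n ⇒ n = (δ/d)² = (3.083 / 0.43)² = 51.41.
Round up to the next whole unit.

n = 52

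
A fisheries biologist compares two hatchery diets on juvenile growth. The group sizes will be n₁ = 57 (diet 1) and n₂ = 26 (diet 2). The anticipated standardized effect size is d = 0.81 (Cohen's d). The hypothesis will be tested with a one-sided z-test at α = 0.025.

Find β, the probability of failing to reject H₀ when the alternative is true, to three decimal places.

β ≈ 0.072

Noncentrality parameter: δ = d / √(1/n₁ + 1/n₂) = 0.81 / √(1/57 + 1/26) = 3.4227
One-sided α = 0.025 → critical value z_{0.025} = 1.960.
Power = Φ(δ − 1.960) = Φ(1.463) = 0.9282.
Type II error: β = 1 − power = 1 − 0.9282 = 0.0718.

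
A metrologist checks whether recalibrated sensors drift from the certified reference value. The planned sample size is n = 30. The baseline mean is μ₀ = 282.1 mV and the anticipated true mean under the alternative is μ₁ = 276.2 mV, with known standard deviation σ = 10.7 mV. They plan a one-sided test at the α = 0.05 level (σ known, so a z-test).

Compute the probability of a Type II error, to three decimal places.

Standardized effect: d = |μ₁ − μ₀| / σ = |276.2 − 282.1| / 10.7 = 0.5514
Noncentrality parameter: δ = d·√n = 0.5514 × √30 = 3.0202
One-sided α = 0.05 → critical value z_{0.05} = 1.645.
Power = P(Z > 1.645 − δ) = Φ(1.375) = 0.9155.
Type II error: β = 1 − power = 1 − 0.9155 = 0.0845.

β ≈ 0.085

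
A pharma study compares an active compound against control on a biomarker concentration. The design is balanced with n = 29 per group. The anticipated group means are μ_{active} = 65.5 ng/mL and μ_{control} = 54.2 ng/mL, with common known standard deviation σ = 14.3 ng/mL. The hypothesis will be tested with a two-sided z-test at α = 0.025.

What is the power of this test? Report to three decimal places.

Power ≈ 0.779

Standardized effect: d = |μ_{active} − μ_{control}| / σ = |65.5 − 54.2| / 14.3 = 0.7902
Noncentrality parameter: λ = d·√(n/2) = 0.7902 × √(29/2) = 3.0090
Critical value for a two-sided test at α = 0.025: z_{α/2} = 2.241.
Power = Φ(λ − 2.241) + Φ(−λ − 2.241) = Φ(0.768) + Φ(-5.250) = 0.7786 + 0.0000 = 0.7786.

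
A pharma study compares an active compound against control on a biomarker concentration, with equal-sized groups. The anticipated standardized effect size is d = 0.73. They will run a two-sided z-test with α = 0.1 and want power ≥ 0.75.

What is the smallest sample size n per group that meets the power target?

Set Φ(δ − 1.645) = 0.75; then δ − 1.645 = Φ⁻¹(0.75) = 0.674, giving δ = 2.319.
(Ignoring the negligible lower-tail rejection probability gives the usual closed-form inversion.)
δ = d·√(n/2) ⇒ n = 2(δ/d)² = 2 × (2.319 / 0.73)² = 20.19.
Rounding up, n = 21 per group.

n = 21 per group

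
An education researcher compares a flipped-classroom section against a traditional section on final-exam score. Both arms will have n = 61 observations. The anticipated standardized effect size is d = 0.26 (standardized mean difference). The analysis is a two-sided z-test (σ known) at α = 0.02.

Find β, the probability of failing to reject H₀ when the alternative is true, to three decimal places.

Noncentrality parameter: δ = d·√(n/2) = 0.26 × √(61/2) = 1.4359
Two-sided α = 0.02 → critical value z_{0.01} = 2.326.
Power = Φ(δ − 2.326) + Φ(−δ − 2.326) = Φ(-0.890) + Φ(-3.762) = 0.1866 + 0.0001 = 0.1867.
Type II error: β = 1 − power = 1 − 0.1867 = 0.8133.

β ≈ 0.813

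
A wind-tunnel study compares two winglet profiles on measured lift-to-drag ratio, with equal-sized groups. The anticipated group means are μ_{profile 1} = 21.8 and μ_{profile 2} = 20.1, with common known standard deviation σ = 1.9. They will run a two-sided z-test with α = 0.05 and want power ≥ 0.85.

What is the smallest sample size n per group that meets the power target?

n = 23 per group

Standardized effect: d = |μ_{profile 1} − μ_{profile 2}| / σ = |21.8 − 20.1| / 1.9 = 0.8947
For power 0.85 need Φ(δ − z_{0.025}) = 0.85, so δ = z_{0.025} + z_{0.15} = 1.960 + 1.036 = 2.996.
(For δ > 0 the lower-tail rejection region contributes negligibly to power, so the one-term inversion is standard.)
δ = d·√(n/2) ⇒ n = 2(δ/d)² = 2 × (2.996 / 0.8947)² = 22.43.
Rounding up, n = 23 per group.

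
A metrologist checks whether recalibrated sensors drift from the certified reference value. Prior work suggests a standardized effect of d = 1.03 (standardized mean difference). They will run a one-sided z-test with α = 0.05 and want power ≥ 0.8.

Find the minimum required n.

For power 0.8 need Φ(δ − z_{0.05}) = 0.8, so δ = z_{0.05} + z_{0.20} = 1.645 + 0.842 = 2.486.
δ = d·√n ⇒ n = (δ/d)² = (2.486 / 1.03)² = 5.83.
Rounding up, n = 6.

n = 6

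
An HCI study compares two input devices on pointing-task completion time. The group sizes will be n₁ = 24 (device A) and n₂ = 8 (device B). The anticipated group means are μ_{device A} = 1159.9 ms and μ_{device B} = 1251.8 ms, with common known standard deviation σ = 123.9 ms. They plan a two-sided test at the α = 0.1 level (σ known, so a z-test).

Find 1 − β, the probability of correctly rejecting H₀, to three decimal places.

Standardized effect: d = |μ_{device A} − μ_{device B}| / σ = |1159.9 − 1251.8| / 123.9 = 0.7417
Noncentrality parameter: δ = d / √(1/n₁ + 1/n₂) = 0.7417 / √(1/24 + 1/8) = 1.8169
Critical value for a two-sided test at α = 0.1: z_{α/2} = 1.645.
Power = Φ(δ − 1.645) + Φ(−δ − 1.645) = Φ(0.172) + Φ(-3.462) = 0.5683 + 0.0003 = 0.5685.

Power ≈ 0.569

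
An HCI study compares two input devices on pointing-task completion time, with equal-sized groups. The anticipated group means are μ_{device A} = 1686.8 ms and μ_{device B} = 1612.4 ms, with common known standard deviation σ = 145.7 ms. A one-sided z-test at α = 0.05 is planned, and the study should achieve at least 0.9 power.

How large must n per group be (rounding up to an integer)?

Standardized effect: d = |μ_{device A} − μ_{device B}| / σ = |1686.8 − 1612.4| / 145.7 = 0.5106
Set Φ(δ − 1.645) = 0.9; then δ − 1.645 = Φ⁻¹(0.9) = 1.282, giving δ = 2.926.
δ = d·√(n/2) ⇒ n = 2(δ/d)² = 2 × (2.926 / 0.5106)² = 65.69.
Rounding up, n = 66 per group.

n = 66 per group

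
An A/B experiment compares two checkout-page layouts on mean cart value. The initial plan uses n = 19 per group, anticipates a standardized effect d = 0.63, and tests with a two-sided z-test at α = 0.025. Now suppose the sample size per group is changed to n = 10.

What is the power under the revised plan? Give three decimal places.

With n = 10 per group: δ = d·√(n/2) = 0.63 × √(10/2) = 1.4087. Critical value z_{0.0125} = 2.241.
Revised power = Φ(δ − 2.241) + Φ(−δ − 2.241) = Φ(-0.833) + Φ(-3.650) = 0.2025 + 0.0001 = 0.2026.

Power ≈ 0.203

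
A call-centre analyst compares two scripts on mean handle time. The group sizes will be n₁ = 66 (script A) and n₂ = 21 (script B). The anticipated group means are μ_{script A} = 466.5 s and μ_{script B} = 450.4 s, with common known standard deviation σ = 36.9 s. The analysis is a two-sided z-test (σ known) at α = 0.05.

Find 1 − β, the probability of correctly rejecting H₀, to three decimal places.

Standardized effect: d = |μ_{script A} − μ_{script B}| / σ = |466.5 − 450.4| / 36.9 = 0.4363
Noncentrality parameter: δ = d / √(1/n₁ + 1/n₂) = 0.4363 / √(1/66 + 1/21) = 1.7415
Critical value for a two-sided test at α = 0.05: z_{α/2} = 1.960.
Power = Φ(δ − 1.960) + Φ(−δ − 1.960) = Φ(-0.218) + Φ(-3.701) = 0.4135 + 0.0001 = 0.4136.

Power ≈ 0.414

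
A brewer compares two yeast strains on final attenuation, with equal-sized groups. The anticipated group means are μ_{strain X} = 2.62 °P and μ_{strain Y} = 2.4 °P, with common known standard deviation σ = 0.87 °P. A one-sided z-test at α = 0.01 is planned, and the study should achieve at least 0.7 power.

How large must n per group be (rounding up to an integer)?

Standardized effect: d = |μ_{strain X} − μ_{strain Y}| / σ = |2.62 − 2.4| / 0.87 = 0.2529
Set Φ(δ − 2.326) = 0.7; then δ − 2.326 = Φ⁻¹(0.7) = 0.524, giving δ = 2.851.
δ = d·√(n/2) ⇒ n = 2(δ/d)² = 2 × (2.851 / 0.2529)² = 254.18.
Rounding up, n = 255 per group.

n = 255 per group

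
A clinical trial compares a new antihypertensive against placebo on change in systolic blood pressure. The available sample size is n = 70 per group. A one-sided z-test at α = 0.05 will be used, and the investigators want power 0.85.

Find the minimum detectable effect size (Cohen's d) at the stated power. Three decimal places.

d ≈ 0.453

Required noncentrality: δ = z_{0.05} + z_{0.15} = 1.645 + 1.036 = 2.681.
δ = d·√(n/2) ⇒ d = δ/√(n/2) = 2.681/√(70/2) = 0.4532.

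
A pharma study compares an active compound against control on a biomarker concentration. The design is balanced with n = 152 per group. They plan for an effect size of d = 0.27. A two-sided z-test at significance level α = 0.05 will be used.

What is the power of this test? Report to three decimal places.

Noncentrality parameter: δ = d·√(n/2) = 0.27 × √(152/2) = 2.3538
Two-sided α = 0.05 → critical value z_{0.025} = 1.960.
Power = Φ(δ − 1.960) + Φ(−δ − 1.960) = Φ(0.394) + Φ(-4.314) = 0.6532 + 0.0000 = 0.6532.

Power ≈ 0.653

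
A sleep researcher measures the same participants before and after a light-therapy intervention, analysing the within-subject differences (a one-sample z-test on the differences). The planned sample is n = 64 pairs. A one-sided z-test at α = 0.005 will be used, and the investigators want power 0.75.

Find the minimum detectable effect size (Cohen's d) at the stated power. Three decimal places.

d ≈ 0.406

Required noncentrality: δ = z_{0.005} + z_{0.25} = 2.576 + 0.674 = 3.250.
δ = d·√n ⇒ d = δ/√n = 3.250/√64 = 0.4063.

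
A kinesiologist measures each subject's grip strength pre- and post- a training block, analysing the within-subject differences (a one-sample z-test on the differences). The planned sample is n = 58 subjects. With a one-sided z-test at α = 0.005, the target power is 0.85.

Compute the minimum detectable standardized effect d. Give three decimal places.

Required noncentrality: δ = z_{0.005} + z_{0.15} = 2.576 + 1.036 = 3.612.
δ = d·√n ⇒ d = δ/√n = 3.612/√58 = 0.4743.

d ≈ 0.474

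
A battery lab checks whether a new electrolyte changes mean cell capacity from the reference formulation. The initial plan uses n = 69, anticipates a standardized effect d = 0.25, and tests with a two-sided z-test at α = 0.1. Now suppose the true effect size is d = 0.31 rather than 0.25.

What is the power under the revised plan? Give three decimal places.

With d = 0.31: δ = d·√n = 0.31 × √69 = 2.5751. Critical value z_{0.05} = 1.645.
Revised power = Φ(δ − 1.645) + Φ(−δ − 1.645) = Φ(0.930) + Φ(-4.220) = 0.8239 + 0.0000 = 0.8239.

Power ≈ 0.824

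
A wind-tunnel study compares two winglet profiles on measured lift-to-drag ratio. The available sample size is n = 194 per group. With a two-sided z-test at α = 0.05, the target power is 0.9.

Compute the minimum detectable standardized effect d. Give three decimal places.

Required noncentrality: δ = z_{0.025} + z_{0.10} = 1.960 + 1.282 = 3.242.
(Lower-tail contribution to power is negligible for δ > 0.)
δ = d·√(n/2) ⇒ d = δ/√(n/2) = 3.242/√(194/2) = 0.3291.

d ≈ 0.329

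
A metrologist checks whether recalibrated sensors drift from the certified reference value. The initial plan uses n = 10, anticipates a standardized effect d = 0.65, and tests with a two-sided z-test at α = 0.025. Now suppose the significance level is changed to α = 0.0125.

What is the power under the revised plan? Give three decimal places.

δ = d·√n = 0.65 × √10 = 2.0555 (unchanged). New critical value: z_{0.0063} = 2.498.
Revised power = Φ(δ − 2.498) + Φ(−δ − 2.498) = Φ(-0.442) + Φ(-4.553) = 0.3292 + 0.0000 = 0.3292.

Power ≈ 0.329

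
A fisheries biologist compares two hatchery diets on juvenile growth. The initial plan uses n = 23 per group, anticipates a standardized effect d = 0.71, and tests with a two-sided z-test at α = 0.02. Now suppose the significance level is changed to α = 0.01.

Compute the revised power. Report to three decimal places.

Power ≈ 0.433

δ = d·√(n/2) = 0.71 × √(23/2) = 2.4077 (unchanged). New critical value: z_{0.005} = 2.576.
Revised power = Φ(δ − 2.576) + Φ(−δ − 2.576) = Φ(-0.168) + Φ(-4.984) = 0.4333 + 0.0000 = 0.4333.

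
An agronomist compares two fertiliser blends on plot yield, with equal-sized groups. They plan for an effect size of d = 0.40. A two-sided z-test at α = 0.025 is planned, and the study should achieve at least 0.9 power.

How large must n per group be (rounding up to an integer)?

n = 156 per group

For power 0.9 need Φ(δ − z_{0.0125}) = 0.9, so δ = z_{0.0125} + z_{0.10} = 2.241 + 1.282 = 3.523.
(For δ > 0 the lower-tail rejection region contributes negligibly to power, so the one-term inversion is standard.)
δ = d·√(n/2) ⇒ n = 2(δ/d)² = 2 × (3.523 / 0.40)² = 155.14.
Rounding up, n = 156 per group.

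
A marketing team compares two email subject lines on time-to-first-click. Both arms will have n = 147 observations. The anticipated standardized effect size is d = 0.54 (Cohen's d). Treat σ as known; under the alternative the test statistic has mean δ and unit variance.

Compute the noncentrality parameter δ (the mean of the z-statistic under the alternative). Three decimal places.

δ ≈ 4.630

δ = d·√(n/2) = 0.54 × √(147/2) = 4.6295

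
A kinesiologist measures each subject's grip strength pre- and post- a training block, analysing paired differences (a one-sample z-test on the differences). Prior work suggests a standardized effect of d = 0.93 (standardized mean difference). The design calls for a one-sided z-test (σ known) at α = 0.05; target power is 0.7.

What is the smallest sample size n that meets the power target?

For power 0.7 need Φ(δ − z_{0.05}) = 0.7, so δ = z_{0.05} + z_{0.30} = 1.645 + 0.524 = 2.169.
δ = d·√n ⇒ n = (δ/d)² = (2.169 / 0.93)² = 5.44.
Rounding up, n = 6.

n = 6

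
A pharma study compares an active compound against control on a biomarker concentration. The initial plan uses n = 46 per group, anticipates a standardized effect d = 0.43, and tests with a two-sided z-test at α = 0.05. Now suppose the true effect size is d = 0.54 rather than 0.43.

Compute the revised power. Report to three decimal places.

With d = 0.54: δ = d·√(n/2) = 0.54 × √(46/2) = 2.5897. Critical value z_{0.025} = 1.960.
Revised power = Φ(δ − 1.960) + Φ(−δ − 1.960) = Φ(0.630) + Φ(-4.550) = 0.7356 + 0.0000 = 0.7356.

Power ≈ 0.736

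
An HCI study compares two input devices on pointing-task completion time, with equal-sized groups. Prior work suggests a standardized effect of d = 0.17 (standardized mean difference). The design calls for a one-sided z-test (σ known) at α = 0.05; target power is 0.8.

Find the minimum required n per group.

n = 428 per group

Set Φ(δ − 1.645) = 0.8; then δ − 1.645 = Φ⁻¹(0.8) = 0.842, giving δ = 2.486.
δ = d·√(n/2) ⇒ n = 2(δ/d)² = 2 × (2.486 / 0.17)² = 427.86.
Round up to the next whole unit.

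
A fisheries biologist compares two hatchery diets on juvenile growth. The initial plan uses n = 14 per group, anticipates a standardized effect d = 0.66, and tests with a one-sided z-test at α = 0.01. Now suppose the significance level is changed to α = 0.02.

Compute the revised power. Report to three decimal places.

δ = d·√(n/2) = 0.66 × √(14/2) = 1.7462 (unchanged). New critical value: z_{0.02} = 2.054.
Revised power = P(Z > 2.054 − δ) = Φ(-0.308) = 0.3792.

Power ≈ 0.379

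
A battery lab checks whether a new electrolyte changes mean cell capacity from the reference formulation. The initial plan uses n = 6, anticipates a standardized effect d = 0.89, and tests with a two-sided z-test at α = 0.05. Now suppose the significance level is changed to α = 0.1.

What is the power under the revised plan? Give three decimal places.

Power ≈ 0.704

δ = d·√n = 0.89 × √6 = 2.1800 (unchanged). New critical value: z_{0.05} = 1.645.
Revised power = Φ(δ − 1.645) + Φ(−δ − 1.645) = Φ(0.535) + Φ(-3.825) = 0.7037 + 0.0001 = 0.7038.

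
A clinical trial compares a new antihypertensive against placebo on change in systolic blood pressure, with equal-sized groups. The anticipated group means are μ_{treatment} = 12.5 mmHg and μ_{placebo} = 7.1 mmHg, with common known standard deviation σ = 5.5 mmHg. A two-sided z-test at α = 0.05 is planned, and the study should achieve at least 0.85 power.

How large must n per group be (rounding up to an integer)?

Standardized effect: d = |μ_{treatment} − μ_{placebo}| / σ = |12.5 − 7.1| / 5.5 = 0.9818
For power 0.85 need Φ(δ − z_{0.025}) = 0.85, so δ = z_{0.025} + z_{0.15} = 1.960 + 1.036 = 2.996.
(Ignoring the negligible lower-tail rejection probability gives the usual closed-form inversion.)
δ = d·√(n/2) ⇒ n = 2(δ/d)² = 2 × (2.996 / 0.9818)² = 18.63.
Round up to the next whole unit.

n = 19 per group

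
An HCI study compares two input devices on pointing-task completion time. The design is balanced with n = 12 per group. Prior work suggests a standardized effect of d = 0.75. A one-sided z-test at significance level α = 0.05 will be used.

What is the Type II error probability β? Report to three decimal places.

β ≈ 0.424

Noncentrality parameter: δ = d·√(n/2) = 0.75 × √(12/2) = 1.8371
One-sided α = 0.05 → critical value z_{0.05} = 1.645.
Power = Φ(δ − 1.645) = Φ(0.192) = 0.5762.
Type II error: β = 1 − power = 1 − 0.5762 = 0.4238.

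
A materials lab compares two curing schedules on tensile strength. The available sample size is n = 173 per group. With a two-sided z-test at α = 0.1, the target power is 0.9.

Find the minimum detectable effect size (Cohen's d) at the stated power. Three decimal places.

d ≈ 0.315

Required noncentrality: δ = z_{0.05} + z_{0.10} = 1.645 + 1.282 = 2.926.
(Lower-tail contribution to power is negligible for δ > 0.)
δ = d·√(n/2) ⇒ d = δ/√(n/2) = 2.926/√(173/2) = 0.3146.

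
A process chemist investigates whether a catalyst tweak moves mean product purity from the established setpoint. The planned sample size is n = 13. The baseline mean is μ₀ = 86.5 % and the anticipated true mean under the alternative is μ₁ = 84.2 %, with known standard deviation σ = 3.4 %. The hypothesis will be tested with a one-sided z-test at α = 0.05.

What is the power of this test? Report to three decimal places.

Power ≈ 0.786

Standardized effect: d = |μ₁ − μ₀| / σ = |84.2 − 86.5| / 3.4 = 0.6765
Noncentrality parameter: δ = d·√n = 0.6765 × √13 = 2.4390
One-sided α = 0.05 → critical value z_{0.05} = 1.645.
Power = P(Z > 1.645 − δ) = Φ(0.794) = 0.7865.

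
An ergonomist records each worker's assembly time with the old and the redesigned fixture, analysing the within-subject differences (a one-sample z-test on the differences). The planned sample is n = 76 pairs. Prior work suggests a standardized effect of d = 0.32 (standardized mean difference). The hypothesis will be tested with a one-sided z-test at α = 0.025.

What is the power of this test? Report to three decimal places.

Noncentrality parameter: δ = d·√n = 0.32 × √76 = 2.7897
One-sided α = 0.025 → critical value z_{0.025} = 1.960.
Power = Φ(δ − 1.960) = Φ(0.830) = 0.7967.

Power ≈ 0.797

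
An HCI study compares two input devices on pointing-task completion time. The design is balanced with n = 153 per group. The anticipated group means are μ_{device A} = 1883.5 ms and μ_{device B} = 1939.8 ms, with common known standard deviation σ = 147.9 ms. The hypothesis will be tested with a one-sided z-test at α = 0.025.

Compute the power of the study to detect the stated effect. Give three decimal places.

Standardized effect: d = |μ_{device A} − μ_{device B}| / σ = |1883.5 − 1939.8| / 147.9 = 0.3807
Noncentrality parameter: δ = d·√(n/2) = 0.3807 × √(153/2) = 3.3294
One-sided α = 0.025 → critical value z_{0.025} = 1.960.
Power = Φ(δ − 1.960) = Φ(1.369) = 0.9146.

Power ≈ 0.915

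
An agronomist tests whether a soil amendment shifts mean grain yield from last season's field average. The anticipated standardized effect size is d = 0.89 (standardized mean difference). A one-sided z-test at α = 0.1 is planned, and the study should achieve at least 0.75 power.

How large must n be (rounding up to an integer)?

Set Φ(δ − 1.282) = 0.75; then δ − 1.282 = Φ⁻¹(0.75) = 0.674, giving δ = 1.956.
δ = d·√n ⇒ n = (δ/d)² = (1.956 / 0.89)² = 4.83.
Round up to the next whole unit.

n = 5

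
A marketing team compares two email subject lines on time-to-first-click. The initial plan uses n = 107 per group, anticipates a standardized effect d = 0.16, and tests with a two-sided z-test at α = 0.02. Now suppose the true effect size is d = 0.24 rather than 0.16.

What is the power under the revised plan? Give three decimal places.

With d = 0.24: δ = d·√(n/2) = 0.24 × √(107/2) = 1.7554. Critical value z_{0.01} = 2.326.
Revised power = Φ(δ − 2.326) + Φ(−δ − 2.326) = Φ(-0.571) + Φ(-4.082) = 0.2840 + 0.0000 = 0.2841.

Power ≈ 0.284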